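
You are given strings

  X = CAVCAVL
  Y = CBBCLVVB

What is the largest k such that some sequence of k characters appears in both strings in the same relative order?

One common subsequence of length 3: C (X #1, Y #4) → V (X #3, Y #6) → V (X #6, Y #7), and the DP table's final entry dp[7][8] is also 3, so no common subsequence is longer.

3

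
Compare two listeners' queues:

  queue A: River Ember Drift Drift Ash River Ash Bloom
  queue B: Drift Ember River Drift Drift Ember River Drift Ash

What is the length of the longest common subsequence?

One common subsequence of length 5: River at queue A[1]=queue B[3]; then Drift at queue A[3]=queue B[4]; then Drift at queue A[4]=queue B[5]; then River at queue A[6]=queue B[7]; then Ash at queue A[7]=queue B[9]. Since dp[8][9] = 5, nothing longer is possible.

5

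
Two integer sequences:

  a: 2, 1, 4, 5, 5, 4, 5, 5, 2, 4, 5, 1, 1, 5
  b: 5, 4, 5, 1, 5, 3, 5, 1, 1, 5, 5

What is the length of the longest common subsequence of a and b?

Match 5 (a #5, b #1); then 4 (a #6, b #2); then 5 (a #7, b #3); then 5 (a #8, b #5); then 5 (a #11, b #7); then 1 (a #12, b #8); then 1 (a #13, b #9); then 5 (a #14, b #11) — 8 values in the same relative order in both. dp[14][11] = 8 confirms this is the maximum.

8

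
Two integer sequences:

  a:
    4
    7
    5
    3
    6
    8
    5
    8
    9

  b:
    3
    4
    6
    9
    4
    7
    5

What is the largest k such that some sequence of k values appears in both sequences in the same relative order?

3

Let dp[i][j] be the LCS length of the first i values of a and the first j values of b. dp[i][j] = dp[i-1][j-1]+1 when the i-th and j-th values match, else max(dp[i-1][j], dp[i][j-1]).
    ·  3  4  6  9  4  7  5
 ·  0  0  0  0  0  0  0  0
 4  0  0  1  1  1  1  1  1
 7  0  0  1  1  1  1  2  2
 5  0  0  1  1  1  1  2  3
 3  0  1  1  1  1  1  2  3
 6  0  1  1  2  2  2  2  3
 8  0  1  1  2  2  2  2  3
 5  0  1  1  2  2  2  2  3
 8  0  1  1  2  2  2  2  3
 9  0  1  1  2  3  3  3  3
dp[9][7] = 3. One LCS (by backtracking along matches): 4, 7, 5.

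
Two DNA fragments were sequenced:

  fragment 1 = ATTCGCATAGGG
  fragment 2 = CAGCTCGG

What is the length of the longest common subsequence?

6

Taking A [1,2] → G [5,3] → C [6,4] → T [8,5] → G [11,7] → G [12,8] gives a common subsequence of length 6. The LCS DP gives dp[12][8] = 6, so this is optimal.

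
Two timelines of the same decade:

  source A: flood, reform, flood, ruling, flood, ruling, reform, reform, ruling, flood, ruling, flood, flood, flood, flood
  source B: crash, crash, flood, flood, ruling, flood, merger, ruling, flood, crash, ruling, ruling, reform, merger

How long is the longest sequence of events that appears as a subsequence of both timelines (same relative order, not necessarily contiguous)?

7

Pick flood at source A[1]=source B[3]; then flood at source A[3]=source B[4]; then ruling at source A[4]=source B[5]; then flood at source A[5]=source B[6]; then ruling at source A[6]=source B[8]; then ruling at source A[9]=source B[11]; then ruling at source A[11]=source B[12]; all 7 events appear in both, in order, and the DP table's final entry dp[15][14] is also 7, so no common subsequence is longer.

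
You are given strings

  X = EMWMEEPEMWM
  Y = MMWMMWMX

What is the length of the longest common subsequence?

6

Let dp[i][j] be the LCS length of the first i characters of X and the first j characters of Y. dp[i][j] = dp[i-1][j-1]+1 when the i-th and j-th characters match, else max(dp[i-1][j], dp[i][j-1]).
    ·  M  M  W  M  M  W  M  X
 ·  0  0  0  0  0  0  0  0  0
 E  0  0  0  0  0  0  0  0  0
 M  0  1  1  1  1  1  1  1  1
 W  0  1  1  2  2  2  2  2  2
 M  0  1  2  2  3  3  3  3  3
 E  0  1  2  2  3  3  3  3  3
 E  0  1  2  2  3  3  3  3  3
 P  0  1  2  2  3  3  3  3  3
 E  0  1  2  2  3  3  3  3  3
 M  0  1  2  2  3  4  4  4  4
 W  0  1  2  3  3  4  5  5  5
 M  0  1  2  3  4  4  5  6  6
dp[11][8] = 6. One LCS (by backtracking along matches): MWMMWM.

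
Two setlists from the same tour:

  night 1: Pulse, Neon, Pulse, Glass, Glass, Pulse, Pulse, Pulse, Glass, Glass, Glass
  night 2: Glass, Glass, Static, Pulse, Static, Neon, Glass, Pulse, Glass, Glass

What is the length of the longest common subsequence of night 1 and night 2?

Match Pulse (night 1 #1, night 2 #4); then Neon (night 1 #2, night 2 #6); then Glass (night 1 #5, night 2 #7); then Pulse (night 1 #8, night 2 #8); then Glass (night 1 #10, night 2 #9); then Glass (night 1 #11, night 2 #10) — 6 songs in the same relative order in both. Since dp[11][10] = 6, nothing longer is possible.

6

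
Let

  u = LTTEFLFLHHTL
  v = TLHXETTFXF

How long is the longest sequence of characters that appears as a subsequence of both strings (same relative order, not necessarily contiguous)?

5

Pick L at u[1]=v[2]; then T at u[2]=v[6]; then T at u[3]=v[7]; then F at u[5]=v[8]; then F at u[7]=v[10]; all 5 characters appear in both, in order. Since dp[12][10] = 5, nothing longer is possible.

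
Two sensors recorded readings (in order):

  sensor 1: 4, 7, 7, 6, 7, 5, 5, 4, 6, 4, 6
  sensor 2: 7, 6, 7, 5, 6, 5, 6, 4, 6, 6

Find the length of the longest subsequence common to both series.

One common subsequence of length 8: 7 (sensor 1 #3, sensor 2 #1); then 6 (sensor 1 #4, sensor 2 #2); then 7 (sensor 1 #5, sensor 2 #3); then 5 (sensor 1 #6, sensor 2 #4); then 5 (sensor 1 #7, sensor 2 #6); then 4 (sensor 1 #8, sensor 2 #8); then 6 (sensor 1 #9, sensor 2 #9); then 6 (sensor 1 #11, sensor 2 #10). The LCS DP gives dp[11][10] = 8, so this is optimal.

8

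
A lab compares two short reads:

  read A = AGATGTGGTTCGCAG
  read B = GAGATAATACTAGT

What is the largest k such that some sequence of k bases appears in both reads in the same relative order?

8

Pick A (read A #1, read B #2) → G (read A #2, read B #3) → A (read A #3, read B #4) → T (read A #4, read B #5) → T (read A #6, read B #8) → T (read A #10, read B #11) → A (read A #14, read B #12) → G (read A #15, read B #13); all 8 bases appear in both, in order, and the DP table's final entry dp[15][14] is also 8, so no common subsequence is longer.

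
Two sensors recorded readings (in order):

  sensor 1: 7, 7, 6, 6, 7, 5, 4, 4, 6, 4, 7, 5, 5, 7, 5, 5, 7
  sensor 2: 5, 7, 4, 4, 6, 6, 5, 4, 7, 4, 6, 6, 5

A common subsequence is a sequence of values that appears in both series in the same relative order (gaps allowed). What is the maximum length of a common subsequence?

8

Taking 7 [1,2] → 6 [3,5] → 6 [4,6] → 5 [6,7] → 4 [7,8] → 4 [8,10] → 6 [9,12] → 5 [16,13] gives a common subsequence of length 8. dp[17][13] = 8 confirms this is the maximum.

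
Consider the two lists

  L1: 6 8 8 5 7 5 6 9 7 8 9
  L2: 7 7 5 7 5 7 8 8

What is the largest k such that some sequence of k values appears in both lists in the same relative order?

5

Let dp[i][j] be the LCS length of the first i values of L1 and the first j values of L2. dp[i][j] = dp[i-1][j-1]+1 when the i-th and j-th values match, else max(dp[i-1][j], dp[i][j-1]).
    ·  7  7  5  7  5  7  8  8
 ·  0  0  0  0  0  0  0  0  0
 6  0  0  0  0  0  0  0  0  0
 8  0  0  0  0  0  0  0  1  1
 8  0  0  0  0  0  0  0  1  2
 5  0  0  0  1  1  1  1  1  2
 7  0  1  1  1  2  2  2  2  2
 5  0  1  1  2  2  3  3  3  3
 6  0  1  1  2  2  3  3  3  3
 9  0  1  1  2  2  3  3  3  3
 7  0  1  2  2  3  3  4  4  4
 8  0  1  2  2  3  3  4  5  5
 9  0  1  2  2  3  3  4  5  5
dp[11][8] = 5. One LCS (by backtracking along matches): 5, 7, 5, 7, 8.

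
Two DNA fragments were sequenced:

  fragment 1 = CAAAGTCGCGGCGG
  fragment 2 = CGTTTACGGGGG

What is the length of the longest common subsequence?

9

Pick C (fragment 1 #1, fragment 2 #1), G (fragment 1 #5, fragment 2 #2), T (fragment 1 #6, fragment 2 #5), C (fragment 1 #7, fragment 2 #7), G (fragment 1 #8, fragment 2 #8), G (fragment 1 #10, fragment 2 #9), G (fragment 1 #11, fragment 2 #10), G (fragment 1 #13, fragment 2 #11), G (fragment 1 #14, fragment 2 #12); all 9 bases appear in both, in order. The LCS DP gives dp[14][12] = 9, so this is optimal.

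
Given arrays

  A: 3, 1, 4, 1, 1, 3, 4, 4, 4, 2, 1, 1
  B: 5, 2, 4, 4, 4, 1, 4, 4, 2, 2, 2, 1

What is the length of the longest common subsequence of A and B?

Taking 4 [3,5], then 1 [5,6], then 4 [7,7], then 4 [8,8], then 2 [10,11], then 1 [12,12] gives a common subsequence of length 6. The LCS DP gives dp[12][12] = 6, so this is optimal.

6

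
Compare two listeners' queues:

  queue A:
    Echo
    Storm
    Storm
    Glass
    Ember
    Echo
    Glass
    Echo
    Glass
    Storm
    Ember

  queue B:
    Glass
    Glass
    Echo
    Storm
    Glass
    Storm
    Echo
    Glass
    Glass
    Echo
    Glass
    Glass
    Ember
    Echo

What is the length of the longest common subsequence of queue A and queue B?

8

Pick Echo [1,3]; then Storm [2,4]; then Storm [3,6]; then Glass [4,9]; then Echo [6,10]; then Glass [7,11]; then Glass [9,12]; then Ember [11,13]; all 8 songs appear in both, in order. The LCS DP gives dp[11][14] = 8, so this is optimal.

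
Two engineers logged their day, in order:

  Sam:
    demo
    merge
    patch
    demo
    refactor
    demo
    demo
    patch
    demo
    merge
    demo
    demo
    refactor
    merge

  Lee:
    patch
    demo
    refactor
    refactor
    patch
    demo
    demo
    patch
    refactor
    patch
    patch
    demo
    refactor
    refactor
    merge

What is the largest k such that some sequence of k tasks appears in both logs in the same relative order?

Match patch [3,1], then demo [4,2], then refactor [5,4], then demo [6,6], then demo [7,7], then patch [8,11], then demo [9,12], then refactor [13,14], then merge [14,15] — 9 tasks in the same relative order in both. Since dp[14][15] = 9, nothing longer is possible.

9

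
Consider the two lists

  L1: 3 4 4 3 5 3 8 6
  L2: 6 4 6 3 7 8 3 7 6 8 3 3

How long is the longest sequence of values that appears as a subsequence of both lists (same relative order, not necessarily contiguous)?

4

Pick 4 at L1[2]=L2[2], then 3 at L1[4]=L2[4], then 3 at L1[6]=L2[7], then 8 at L1[7]=L2[10]; all 4 values appear in both, in order. dp[8][12] = 4 confirms this is the maximum.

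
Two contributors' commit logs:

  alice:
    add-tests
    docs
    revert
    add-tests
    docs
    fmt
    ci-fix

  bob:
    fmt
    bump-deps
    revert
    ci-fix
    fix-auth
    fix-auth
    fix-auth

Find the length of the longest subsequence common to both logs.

Match revert at alice[3]=bob[3], then ci-fix at alice[7]=bob[4] — 2 commits in the same relative order in both, and the DP table's final entry dp[7][7] is also 2, so no common subsequence is longer.

2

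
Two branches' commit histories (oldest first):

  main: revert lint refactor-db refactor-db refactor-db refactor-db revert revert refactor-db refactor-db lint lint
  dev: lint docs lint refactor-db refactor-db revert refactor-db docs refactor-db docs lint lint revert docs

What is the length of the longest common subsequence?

8

Pick lint at main[2]=dev[3], refactor-db at main[5]=dev[4], refactor-db at main[6]=dev[5], revert at main[8]=dev[6], refactor-db at main[9]=dev[7], refactor-db at main[10]=dev[9], lint at main[11]=dev[11], lint at main[12]=dev[12]; all 8 commits appear in both, in order. The LCS DP gives dp[12][14] = 8, so this is optimal.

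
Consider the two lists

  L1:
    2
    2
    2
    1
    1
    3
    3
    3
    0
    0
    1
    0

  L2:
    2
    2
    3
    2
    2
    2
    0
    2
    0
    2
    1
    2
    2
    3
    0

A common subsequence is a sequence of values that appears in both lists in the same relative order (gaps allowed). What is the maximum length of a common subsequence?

Taking 2 (L1 #1, L2 #4) → 2 (L1 #2, L2 #5) → 2 (L1 #3, L2 #6) → 0 (L1 #9, L2 #7) → 0 (L1 #10, L2 #9) → 1 (L1 #11, L2 #11) → 0 (L1 #12, L2 #15) gives a common subsequence of length 7. Since dp[12][15] = 7, nothing longer is possible.

7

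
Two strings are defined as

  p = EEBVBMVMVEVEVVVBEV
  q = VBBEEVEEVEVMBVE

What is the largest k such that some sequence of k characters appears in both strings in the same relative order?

Taking E [1,4], E [2,5], V [4,6], E [10,8], V [11,9], E [12,10], V [13,11], V [15,14], E [17,15] gives a common subsequence of length 9. dp[18][15] = 9 confirms this is the maximum.

9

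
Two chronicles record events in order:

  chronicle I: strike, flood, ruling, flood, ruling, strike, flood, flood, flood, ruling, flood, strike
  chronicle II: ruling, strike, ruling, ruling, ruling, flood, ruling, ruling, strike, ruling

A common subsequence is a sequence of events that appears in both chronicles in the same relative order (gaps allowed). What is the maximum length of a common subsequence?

6

One common subsequence of length 6: strike [1,2], then flood [2,6], then ruling [3,7], then ruling [5,8], then strike [6,9], then ruling [10,10], and the DP table's final entry dp[12][10] is also 6, so no common subsequence is longer.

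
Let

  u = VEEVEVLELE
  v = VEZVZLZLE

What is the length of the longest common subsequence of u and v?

Let dp[i][j] be the LCS length of the first i characters of u and the first j characters of v. dp[i][j] = dp[i-1][j-1]+1 when the i-th and j-th characters match, else max(dp[i-1][j], dp[i][j-1]).
    ·  V  E  Z  V  Z  L  Z  L  E
 ·  0  0  0  0  0  0  0  0  0  0
 V  0  1  1  1  1  1  1  1  1  1
 E  0  1  2  2  2  2  2  2  2  2
 E  0  1  2  2  2  2  2  2  2  3
 V  0  1  2  2  3  3  3  3  3  3
 E  0  1  2  2  3  3  3  3  3  4
 V  0  1  2  2  3  3  3  3  3  4
 L  0  1  2  2  3  3  4  4  4  4
 E  0  1  2  2  3  3  4  4  4  5
 L  0  1  2  2  3  3  4  4  5  5
 E  0  1  2  2  3  3  4  4  5  6
dp[10][9] = 6. One LCS (by backtracking along matches): VEVLLE.

6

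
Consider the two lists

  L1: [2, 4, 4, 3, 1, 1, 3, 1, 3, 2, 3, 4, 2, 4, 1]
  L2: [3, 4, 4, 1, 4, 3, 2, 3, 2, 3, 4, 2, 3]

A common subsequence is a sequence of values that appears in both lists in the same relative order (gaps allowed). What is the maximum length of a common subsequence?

One common subsequence of length 9: 4 (L1 #2, L2 #2), then 4 (L1 #3, L2 #3), then 1 (L1 #5, L2 #4), then 3 (L1 #7, L2 #6), then 3 (L1 #9, L2 #8), then 2 (L1 #10, L2 #9), then 3 (L1 #11, L2 #10), then 4 (L1 #12, L2 #11), then 2 (L1 #13, L2 #12), and the DP table's final entry dp[15][13] is also 9, so no common subsequence is longer.

9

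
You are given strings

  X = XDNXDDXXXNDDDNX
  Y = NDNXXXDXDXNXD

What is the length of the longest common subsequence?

Taking D (X #2, Y #2), then N (X #3, Y #3), then X (X #4, Y #4), then X (X #7, Y #5), then X (X #8, Y #6), then X (X #9, Y #8), then D (X #11, Y #9), then N (X #14, Y #11), then X (X #15, Y #12) gives a common subsequence of length 9. The LCS DP gives dp[15][13] = 9, so this is optimal.

9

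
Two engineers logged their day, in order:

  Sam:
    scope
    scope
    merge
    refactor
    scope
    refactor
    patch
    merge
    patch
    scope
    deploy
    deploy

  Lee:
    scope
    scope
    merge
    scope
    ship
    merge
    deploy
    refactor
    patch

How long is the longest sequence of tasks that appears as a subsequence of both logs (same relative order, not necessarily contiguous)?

6

Pick scope at Sam[1]=Lee[1]; then scope at Sam[2]=Lee[2]; then merge at Sam[3]=Lee[3]; then scope at Sam[5]=Lee[4]; then refactor at Sam[6]=Lee[8]; then patch at Sam[9]=Lee[9]; all 6 tasks appear in both, in order. Since dp[12][9] = 6, nothing longer is possible.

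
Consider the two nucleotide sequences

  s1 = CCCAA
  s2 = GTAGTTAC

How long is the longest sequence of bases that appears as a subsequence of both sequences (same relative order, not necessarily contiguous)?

Pick A (s1 #4, s2 #3); then A (s1 #5, s2 #7); all 2 bases appear in both, in order. dp[5][8] = 2 confirms this is the maximum.

2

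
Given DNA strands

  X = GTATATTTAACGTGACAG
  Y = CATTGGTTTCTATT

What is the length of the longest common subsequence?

8

One common subsequence of length 8: T (X #2, Y #3), T (X #4, Y #4), T (X #6, Y #7), T (X #7, Y #8), T (X #8, Y #9), C (X #11, Y #10), T (X #13, Y #11), A (X #15, Y #12). Since dp[18][14] = 8, nothing longer is possible.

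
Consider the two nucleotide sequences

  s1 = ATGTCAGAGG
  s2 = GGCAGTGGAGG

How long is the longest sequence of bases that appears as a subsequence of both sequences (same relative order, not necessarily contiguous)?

Let dp[i][j] be the LCS length of the first i bases of s1 and the first j bases of s2. dp[i][j] = dp[i-1][j-1]+1 when the i-th and j-th bases match, else max(dp[i-1][j], dp[i][j-1]).
    ·  G  G  C  A  G  T  G  G  A  G  G
 ·  0  0  0  0  0  0  0  0  0  0  0  0
 A  0  0  0  0  1  1  1  1  1  1  1  1
 T  0  0  0  0  1  1  2  2  2  2  2  2
 G  0  1  1  1  1  2  2  3  3  3  3  3
 T  0  1  1  1  1  2  3  3  3  3  3  3
 C  0  1  1  2  2  2  3  3  3  3  3  3
 A  0  1  1  2  3  3  3  3  3  4  4  4
 G  0  1  2  2  3  4  4  4  4  4  5  5
 A  0  1  2  2  3  4  4  4  4  5  5  5
 G  0  1  2  2  3  4  4  5  5  5  6  6
 G  0  1  2  2  3  4  4  5  6  6  6  7
dp[10][11] = 7. One LCS (by backtracking along matches): ATGGAGG.

7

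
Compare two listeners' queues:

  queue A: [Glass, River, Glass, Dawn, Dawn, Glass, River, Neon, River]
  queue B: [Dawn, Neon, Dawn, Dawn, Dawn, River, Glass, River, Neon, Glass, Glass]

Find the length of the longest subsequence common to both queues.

Taking Dawn at queue A[4]=queue B[4], then Dawn at queue A[5]=queue B[5], then Glass at queue A[6]=queue B[7], then River at queue A[7]=queue B[8], then Neon at queue A[8]=queue B[9] gives a common subsequence of length 5. The LCS DP gives dp[9][11] = 5, so this is optimal.

5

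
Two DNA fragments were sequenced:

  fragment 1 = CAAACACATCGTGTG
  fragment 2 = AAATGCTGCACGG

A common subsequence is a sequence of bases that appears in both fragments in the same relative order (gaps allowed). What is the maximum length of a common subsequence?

9

Match A at fragment 1[2]=fragment 2[1], then A at fragment 1[3]=fragment 2[2], then A at fragment 1[4]=fragment 2[3], then C at fragment 1[5]=fragment 2[6], then C at fragment 1[7]=fragment 2[9], then A at fragment 1[8]=fragment 2[10], then C at fragment 1[10]=fragment 2[11], then G at fragment 1[13]=fragment 2[12], then G at fragment 1[15]=fragment 2[13] — 9 bases in the same relative order in both. The LCS DP gives dp[15][13] = 9, so this is optimal.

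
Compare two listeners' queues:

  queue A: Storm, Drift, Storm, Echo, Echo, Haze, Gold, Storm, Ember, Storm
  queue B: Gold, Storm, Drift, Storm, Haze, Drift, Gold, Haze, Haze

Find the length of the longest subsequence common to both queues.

5

Pick Storm [1,2], Drift [2,3], Storm [3,4], Haze [6,5], Gold [7,7]; all 5 songs appear in both, in order, and the DP table's final entry dp[10][9] is also 5, so no common subsequence is longer.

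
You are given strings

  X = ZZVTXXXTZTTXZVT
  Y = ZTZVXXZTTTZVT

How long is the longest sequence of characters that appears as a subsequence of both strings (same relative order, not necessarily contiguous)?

Pick Z (X #1, Y #1) → Z (X #2, Y #3) → V (X #3, Y #4) → X (X #5, Y #5) → X (X #6, Y #6) → T (X #8, Y #8) → T (X #10, Y #9) → T (X #11, Y #10) → Z (X #13, Y #11) → V (X #14, Y #12) → T (X #15, Y #13); all 11 characters appear in both, in order. dp[15][13] = 11 confirms this is the maximum.

11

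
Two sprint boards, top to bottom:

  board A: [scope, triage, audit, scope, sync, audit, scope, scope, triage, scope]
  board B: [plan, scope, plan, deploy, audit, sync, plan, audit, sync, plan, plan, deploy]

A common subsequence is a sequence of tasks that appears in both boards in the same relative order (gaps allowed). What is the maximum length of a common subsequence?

4

One common subsequence of length 4: scope [1,2]; then audit [3,5]; then sync [5,6]; then audit [6,8]. Since dp[10][12] = 4, nothing longer is possible.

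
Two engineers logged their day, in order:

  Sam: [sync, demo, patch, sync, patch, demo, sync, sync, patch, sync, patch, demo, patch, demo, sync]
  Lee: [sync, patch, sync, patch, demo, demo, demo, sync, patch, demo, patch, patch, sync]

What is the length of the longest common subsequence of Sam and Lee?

One common subsequence of length 10: sync [1,1], then patch [3,2], then sync [4,3], then patch [5,4], then demo [6,7], then sync [8,8], then patch [9,9], then patch [11,11], then patch [13,12], then sync [15,13], and the DP table's final entry dp[15][13] is also 10, so no common subsequence is longer.

10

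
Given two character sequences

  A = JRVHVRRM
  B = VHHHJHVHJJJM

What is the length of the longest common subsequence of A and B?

4

Pick J at A[1]=B[5], V at A[3]=B[7], H at A[4]=B[8], M at A[8]=B[12]; all 4 characters appear in both, in order. Since dp[8][12] = 4, nothing longer is possible.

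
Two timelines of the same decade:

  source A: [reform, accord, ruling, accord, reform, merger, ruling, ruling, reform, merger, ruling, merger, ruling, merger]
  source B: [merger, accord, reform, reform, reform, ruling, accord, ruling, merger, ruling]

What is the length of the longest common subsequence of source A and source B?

6

Match reform at source A[1]=source B[5], then ruling at source A[3]=source B[6], then accord at source A[4]=source B[7], then ruling at source A[11]=source B[8], then merger at source A[12]=source B[9], then ruling at source A[13]=source B[10] — 6 events in the same relative order in both. dp[14][10] = 6 confirms this is the maximum.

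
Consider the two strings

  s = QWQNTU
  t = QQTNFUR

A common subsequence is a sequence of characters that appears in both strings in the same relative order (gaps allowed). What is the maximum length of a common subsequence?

4

Let dp[i][j] be the LCS length of the first i characters of s and the first j characters of t. dp[i][j] = dp[i-1][j-1]+1 when the i-th and j-th characters match, else max(dp[i-1][j], dp[i][j-1]).
    ·  Q  Q  T  N  F  U  R
 ·  0  0  0  0  0  0  0  0
 Q  0  1  1  1  1  1  1  1
 W  0  1  1  1  1  1  1  1
 Q  0  1  2  2  2  2  2  2
 N  0  1  2  2  3  3  3  3
 T  0  1  2  3  3  3  3  3
 U  0  1  2  3  3  3  4  4
dp[6][7] = 4. One LCS (by backtracking along matches): QQNU.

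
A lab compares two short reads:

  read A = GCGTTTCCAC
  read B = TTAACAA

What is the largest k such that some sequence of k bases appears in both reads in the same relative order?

Let dp[i][j] be the LCS length of the first i bases of read A and the first j bases of read B. dp[i][j] = dp[i-1][j-1]+1 when the i-th and j-th bases match, else max(dp[i-1][j], dp[i][j-1]).
    ·  T  T  A  A  C  A  A
 ·  0  0  0  0  0  0  0  0
 G  0  0  0  0  0  0  0  0
 C  0  0  0  0  0  1  1  1
 G  0  0  0  0  0  1  1  1
 T  0  1  1  1  1  1  1  1
 T  0  1  2  2  2  2  2  2
 T  0  1  2  2  2  2  2  2
 C  0  1  2  2  2  3  3  3
 C  0  1  2  2  2  3  3  3
 A  0  1  2  3  3  3  4  4
 C  0  1  2  3  3  4  4  4
dp[10][7] = 4. One LCS (by backtracking along matches): TTCA.

4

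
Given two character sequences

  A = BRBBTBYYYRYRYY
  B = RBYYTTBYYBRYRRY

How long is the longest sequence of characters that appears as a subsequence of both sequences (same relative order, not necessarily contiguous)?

10

One common subsequence of length 10: R [2,1]; then B [3,2]; then T [5,6]; then B [6,7]; then Y [7,8]; then Y [8,9]; then Y [9,12]; then R [10,13]; then R [12,14]; then Y [14,15]. The LCS DP gives dp[14][15] = 10, so this is optimal.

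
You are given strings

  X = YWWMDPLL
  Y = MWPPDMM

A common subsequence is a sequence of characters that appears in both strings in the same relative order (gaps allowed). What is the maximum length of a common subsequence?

Taking W at X[2]=Y[2], M at X[4]=Y[7] gives a common subsequence of length 2. Since dp[8][7] = 2, nothing longer is possible.

2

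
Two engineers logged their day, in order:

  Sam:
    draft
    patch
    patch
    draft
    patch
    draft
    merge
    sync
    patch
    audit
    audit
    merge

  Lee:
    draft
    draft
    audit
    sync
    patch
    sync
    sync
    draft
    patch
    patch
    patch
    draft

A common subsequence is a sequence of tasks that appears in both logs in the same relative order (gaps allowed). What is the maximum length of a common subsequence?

5

Taking draft at Sam[1]=Lee[8]; then patch at Sam[2]=Lee[9]; then patch at Sam[3]=Lee[10]; then patch at Sam[5]=Lee[11]; then draft at Sam[6]=Lee[12] gives a common subsequence of length 5. The LCS DP gives dp[12][12] = 5, so this is optimal.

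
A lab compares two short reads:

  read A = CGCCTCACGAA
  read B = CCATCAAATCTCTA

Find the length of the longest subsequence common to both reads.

One common subsequence of length 7: C [1,1]; then C [3,2]; then C [4,5]; then T [5,9]; then C [6,10]; then C [8,12]; then A [11,14]. The LCS DP gives dp[11][14] = 7, so this is optimal.

7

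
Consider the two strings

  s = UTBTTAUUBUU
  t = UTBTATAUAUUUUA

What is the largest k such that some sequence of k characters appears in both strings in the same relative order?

Pick U [1,1], T [2,2], B [3,3], T [4,4], T [5,6], A [6,9], U [7,10], U [8,11], U [10,12], U [11,13]; all 10 characters appear in both, in order. dp[11][14] = 10 confirms this is the maximum.

10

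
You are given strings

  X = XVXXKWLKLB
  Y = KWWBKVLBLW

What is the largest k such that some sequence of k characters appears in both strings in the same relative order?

5

Pick K (X #5, Y #1) → W (X #6, Y #3) → K (X #8, Y #5) → L (X #9, Y #7) → B (X #10, Y #8); all 5 characters appear in both, in order, and the DP table's final entry dp[10][10] is also 5, so no common subsequence is longer.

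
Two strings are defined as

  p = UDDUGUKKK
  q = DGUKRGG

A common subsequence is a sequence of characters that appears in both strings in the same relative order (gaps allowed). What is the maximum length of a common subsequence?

4

Let dp[i][j] be the LCS length of the first i characters of p and the first j characters of q. dp[i][j] = dp[i-1][j-1]+1 when the i-th and j-th characters match, else max(dp[i-1][j], dp[i][j-1]).
    ·  D  G  U  K  R  G  G
 ·  0  0  0  0  0  0  0  0
 U  0  0  0  1  1  1  1  1
 D  0  1  1  1  1  1  1  1
 D  0  1  1  1  1  1  1  1
 U  0  1  1  2  2  2  2  2
 G  0  1  2  2  2  2  3  3
 U  0  1  2  3  3  3  3  3
 K  0  1  2  3  4  4  4  4
 K  0  1  2  3  4  4  4  4
 K  0  1  2  3  4  4  4  4
dp[9][7] = 4. One LCS (by backtracking along matches): DGUK.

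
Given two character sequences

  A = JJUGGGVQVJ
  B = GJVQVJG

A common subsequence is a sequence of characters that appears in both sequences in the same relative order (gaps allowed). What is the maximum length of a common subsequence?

Taking J (A #2, B #2) → V (A #7, B #3) → Q (A #8, B #4) → V (A #9, B #5) → J (A #10, B #6) gives a common subsequence of length 5. Since dp[10][7] = 5, nothing longer is possible.

5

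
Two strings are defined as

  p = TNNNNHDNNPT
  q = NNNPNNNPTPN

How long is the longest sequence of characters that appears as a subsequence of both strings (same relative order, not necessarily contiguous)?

Match N [2,1], then N [3,2], then N [4,3], then N [5,5], then N [8,6], then N [9,7], then P [10,8], then T [11,9] — 8 characters in the same relative order in both. The LCS DP gives dp[11][11] = 8, so this is optimal.

8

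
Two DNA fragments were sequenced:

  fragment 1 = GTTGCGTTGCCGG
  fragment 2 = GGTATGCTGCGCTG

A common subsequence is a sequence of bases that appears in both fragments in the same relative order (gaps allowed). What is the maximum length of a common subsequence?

10

Pick G [1,2], T [2,3], T [3,5], G [4,6], C [5,7], T [8,8], G [9,9], C [10,10], C [11,12], G [13,14]; all 10 bases appear in both, in order. The LCS DP gives dp[13][14] = 10, so this is optimal.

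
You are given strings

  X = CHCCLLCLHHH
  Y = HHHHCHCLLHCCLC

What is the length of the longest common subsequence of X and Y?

7

Taking C (X #1, Y #5); then H (X #2, Y #6); then C (X #4, Y #7); then L (X #5, Y #8); then L (X #6, Y #9); then C (X #7, Y #12); then L (X #8, Y #13) gives a common subsequence of length 7, and the DP table's final entry dp[11][14] is also 7, so no common subsequence is longer.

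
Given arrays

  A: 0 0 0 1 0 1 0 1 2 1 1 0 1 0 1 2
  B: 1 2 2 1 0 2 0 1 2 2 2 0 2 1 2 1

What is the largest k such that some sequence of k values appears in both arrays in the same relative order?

Match 1 at A[4]=B[1], 1 at A[6]=B[4], 0 at A[7]=B[5], 2 at A[9]=B[6], 0 at A[12]=B[7], 1 at A[13]=B[8], 0 at A[14]=B[12], 1 at A[15]=B[14], 2 at A[16]=B[15] — 9 values in the same relative order in both. The LCS DP gives dp[16][16] = 9, so this is optimal.

9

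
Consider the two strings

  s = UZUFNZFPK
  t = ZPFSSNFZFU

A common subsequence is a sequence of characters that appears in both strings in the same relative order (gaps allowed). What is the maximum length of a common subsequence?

One common subsequence of length 5: Z at s[2]=t[1]; then F at s[4]=t[3]; then N at s[5]=t[6]; then Z at s[6]=t[8]; then F at s[7]=t[9]. Since dp[9][10] = 5, nothing longer is possible.

5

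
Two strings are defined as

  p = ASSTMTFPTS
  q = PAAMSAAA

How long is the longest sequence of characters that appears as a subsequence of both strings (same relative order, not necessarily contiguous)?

One common subsequence of length 3: A (p #1, q #3) → M (p #5, q #4) → S (p #10, q #5). dp[10][8] = 3 confirms this is the maximum.

3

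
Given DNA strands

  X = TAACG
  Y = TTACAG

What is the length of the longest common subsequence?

Let dp[i][j] be the LCS length of the first i bases of X and the first j bases of Y. dp[i][j] = dp[i-1][j-1]+1 when the i-th and j-th bases match, else max(dp[i-1][j], dp[i][j-1]).
    ·  T  T  A  C  A  G
 ·  0  0  0  0  0  0  0
 T  0  1  1  1  1  1  1
 A  0  1  1  2  2  2  2
 A  0  1  1  2  2  3  3
 C  0  1  1  2  3  3  3
 G  0  1  1  2  3  3  4
dp[5][6] = 4. One LCS (by backtracking along matches): TAAG.

4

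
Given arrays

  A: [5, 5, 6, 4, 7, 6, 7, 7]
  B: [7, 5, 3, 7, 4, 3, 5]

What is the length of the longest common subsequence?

Let dp[i][j] be the LCS length of the first i values of A and the first j values of B. dp[i][j] = dp[i-1][j-1]+1 when the i-th and j-th values match, else max(dp[i-1][j], dp[i][j-1]).
    ·  7  5  3  7  4  3  5
 ·  0  0  0  0  0  0  0  0
 5  0  0  1  1  1  1  1  1
 5  0  0  1  1  1  1  1  2
 6  0  0  1  1  1  1  1  2
 4  0  0  1  1  1  2  2  2
 7  0  1  1  1  2  2  2  2
 6  0  1  1  1  2  2  2  2
 7  0  1  1  1  2  2  2  2
 7  0  1  1  1  2  2  2  2
dp[8][7] = 2. One LCS (by backtracking along matches): 5, 5.

2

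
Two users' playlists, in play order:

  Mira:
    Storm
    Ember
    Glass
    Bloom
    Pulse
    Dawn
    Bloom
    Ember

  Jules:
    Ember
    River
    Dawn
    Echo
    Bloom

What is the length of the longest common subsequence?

Taking Ember [2,1]; then Dawn [6,3]; then Bloom [7,5] gives a common subsequence of length 3. The LCS DP gives dp[8][5] = 3, so this is optimal.

3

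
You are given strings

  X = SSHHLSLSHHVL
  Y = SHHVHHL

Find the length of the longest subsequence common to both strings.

6

One common subsequence of length 6: S (X #2, Y #1), H (X #3, Y #2), H (X #4, Y #3), H (X #9, Y #5), H (X #10, Y #6), L (X #12, Y #7), and the DP table's final entry dp[12][7] is also 6, so no common subsequence is longer.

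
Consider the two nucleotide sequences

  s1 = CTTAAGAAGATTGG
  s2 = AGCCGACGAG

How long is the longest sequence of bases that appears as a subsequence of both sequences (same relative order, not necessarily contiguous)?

Match C at s1[1]=s2[4], G at s1[6]=s2[5], A at s1[7]=s2[6], G at s1[9]=s2[8], A at s1[10]=s2[9], G at s1[14]=s2[10] — 6 bases in the same relative order in both. The LCS DP gives dp[14][10] = 6, so this is optimal.

6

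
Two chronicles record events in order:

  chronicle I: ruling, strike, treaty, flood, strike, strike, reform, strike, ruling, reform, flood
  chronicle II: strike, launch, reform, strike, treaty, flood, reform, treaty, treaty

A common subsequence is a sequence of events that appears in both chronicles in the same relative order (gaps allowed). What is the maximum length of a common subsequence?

Match strike [2,4]; then treaty [3,5]; then flood [4,6]; then reform [7,7] — 4 events in the same relative order in both. dp[11][9] = 4 confirms this is the maximum.

4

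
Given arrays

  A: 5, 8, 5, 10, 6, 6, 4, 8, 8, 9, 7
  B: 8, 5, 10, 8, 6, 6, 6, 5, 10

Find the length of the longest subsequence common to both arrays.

Match 8 (A #2, B #1); then 5 (A #3, B #2); then 10 (A #4, B #3); then 6 (A #5, B #6); then 6 (A #6, B #7) — 5 values in the same relative order in both. Since dp[11][9] = 5, nothing longer is possible.

5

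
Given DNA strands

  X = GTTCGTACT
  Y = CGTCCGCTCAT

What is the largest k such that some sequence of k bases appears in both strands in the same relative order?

Let dp[i][j] be the LCS length of the first i bases of X and the first j bases of Y. dp[i][j] = dp[i-1][j-1]+1 when the i-th and j-th bases match, else max(dp[i-1][j], dp[i][j-1]).
    ·  C  G  T  C  C  G  C  T  C  A  T
 ·  0  0  0  0  0  0  0  0  0  0  0  0
 G  0  0  1  1  1  1  1  1  1  1  1  1
 T  0  0  1  2  2  2  2  2  2  2  2  2
 T  0  0  1  2  2  2  2  2  3  3  3  3
 C  0  1  1  2  3  3  3  3  3  4  4  4
 G  0  1  2  2  3  3  4  4  4  4  4  4
 T  0  1  2  3  3  3  4  4  5  5  5  5
 A  0  1  2  3  3  3  4  4  5  5  6  6
 C  0  1  2  3  4  4  4  5  5  6  6  6
 T  0  1  2  3  4  4  4  5  6  6  6  7
dp[9][11] = 7. One LCS (by backtracking along matches): GTCGTAT.

7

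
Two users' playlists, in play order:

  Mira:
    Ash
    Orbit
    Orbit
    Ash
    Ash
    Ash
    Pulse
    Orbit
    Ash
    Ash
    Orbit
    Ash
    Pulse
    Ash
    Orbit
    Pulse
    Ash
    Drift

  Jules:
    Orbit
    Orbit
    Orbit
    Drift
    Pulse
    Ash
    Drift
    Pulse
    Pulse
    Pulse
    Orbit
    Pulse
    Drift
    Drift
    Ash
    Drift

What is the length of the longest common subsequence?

9

Pick Orbit (Mira #2, Jules #2) → Orbit (Mira #3, Jules #3) → Ash (Mira #4, Jules #6) → Pulse (Mira #7, Jules #9) → Pulse (Mira #13, Jules #10) → Orbit (Mira #15, Jules #11) → Pulse (Mira #16, Jules #12) → Ash (Mira #17, Jules #15) → Drift (Mira #18, Jules #16); all 9 songs appear in both, in order. dp[18][16] = 9 confirms this is the maximum.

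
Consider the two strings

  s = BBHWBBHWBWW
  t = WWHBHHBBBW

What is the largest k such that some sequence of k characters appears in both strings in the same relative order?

6

Taking B [1,4] → H [3,6] → B [5,7] → B [6,8] → B [9,9] → W [11,10] gives a common subsequence of length 6, and the DP table's final entry dp[11][10] is also 6, so no common subsequence is longer.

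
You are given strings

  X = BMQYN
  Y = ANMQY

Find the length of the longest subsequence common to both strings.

3

Pick M (X #2, Y #3), Q (X #3, Y #4), Y (X #4, Y #5); all 3 characters appear in both, in order, and the DP table's final entry dp[5][5] is also 3, so no common subsequence is longer.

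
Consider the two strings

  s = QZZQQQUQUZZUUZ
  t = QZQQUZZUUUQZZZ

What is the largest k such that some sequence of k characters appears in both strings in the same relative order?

Taking Q at s[1]=t[1], then Z at s[3]=t[2], then Q at s[6]=t[3], then Q at s[8]=t[4], then U at s[9]=t[5], then Z at s[10]=t[6], then Z at s[11]=t[7], then U at s[12]=t[9], then U at s[13]=t[10], then Z at s[14]=t[14] gives a common subsequence of length 10. Since dp[14][14] = 10, nothing longer is possible.

10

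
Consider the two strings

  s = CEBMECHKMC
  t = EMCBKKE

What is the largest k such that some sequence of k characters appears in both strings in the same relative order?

Taking E (s #2, t #1) → M (s #4, t #2) → C (s #6, t #3) → K (s #8, t #6) gives a common subsequence of length 4, and the DP table's final entry dp[10][7] is also 4, so no common subsequence is longer.

4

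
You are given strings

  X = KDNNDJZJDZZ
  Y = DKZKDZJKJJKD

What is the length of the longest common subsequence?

Match K at X[1]=Y[4]; then D at X[2]=Y[5]; then J at X[6]=Y[9]; then J at X[8]=Y[10]; then D at X[9]=Y[12] — 5 characters in the same relative order in both. The LCS DP gives dp[11][12] = 5, so this is optimal.

5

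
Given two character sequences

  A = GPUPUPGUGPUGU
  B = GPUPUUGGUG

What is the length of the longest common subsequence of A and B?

9

Let dp[i][j] be the LCS length of the first i characters of A and the first j characters of B. dp[i][j] = dp[i-1][j-1]+1 when the i-th and j-th characters match, else max(dp[i-1][j], dp[i][j-1]).
    ·  G  P  U  P  U  U  G  G  U  G
 ·  0  0  0  0  0  0  0  0  0  0  0
 G  0  1  1  1  1  1  1  1  1  1  1
 P  0  1  2  2  2  2  2  2  2  2  2
 U  0  1  2  3  3  3  3  3  3  3  3
 P  0  1  2  3  4  4  4  4  4  4  4
 U  0  1  2  3  4  5  5  5  5  5  5
 P  0  1  2  3  4  5  5  5  5  5  5
 G  0  1  2  3  4  5  5  6  6  6  6
 U  0  1  2  3  4  5  6  6  6  7  7
 G  0  1  2  3  4  5  6  7  7  7  8
 P  0  1  2  3  4  5  6  7  7  7  8
 U  0  1  2  3  4  5  6  7  7  8  8
 G  0  1  2  3  4  5  6  7  8  8  9
 U  0  1  2  3  4  5  6  7  8  9  9
dp[13][10] = 9. One LCS (by backtracking along matches): GPUPUGGUG.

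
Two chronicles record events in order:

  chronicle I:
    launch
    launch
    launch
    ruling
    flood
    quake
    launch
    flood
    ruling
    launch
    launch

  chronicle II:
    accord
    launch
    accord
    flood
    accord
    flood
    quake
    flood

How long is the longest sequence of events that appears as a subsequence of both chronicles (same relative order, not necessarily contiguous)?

Pick launch (chronicle I #1, chronicle II #2), flood (chronicle I #5, chronicle II #6), quake (chronicle I #6, chronicle II #7), flood (chronicle I #8, chronicle II #8); all 4 events appear in both, in order, and the DP table's final entry dp[11][8] is also 4, so no common subsequence is longer.

4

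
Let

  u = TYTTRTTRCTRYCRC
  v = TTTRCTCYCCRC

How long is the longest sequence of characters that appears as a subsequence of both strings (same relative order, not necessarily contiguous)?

10

Match T at u[1]=v[1], then T at u[3]=v[2], then T at u[4]=v[3], then R at u[5]=v[4], then T at u[7]=v[6], then C at u[9]=v[7], then Y at u[12]=v[8], then C at u[13]=v[10], then R at u[14]=v[11], then C at u[15]=v[12] — 10 characters in the same relative order in both. dp[15][12] = 10 confirms this is the maximum.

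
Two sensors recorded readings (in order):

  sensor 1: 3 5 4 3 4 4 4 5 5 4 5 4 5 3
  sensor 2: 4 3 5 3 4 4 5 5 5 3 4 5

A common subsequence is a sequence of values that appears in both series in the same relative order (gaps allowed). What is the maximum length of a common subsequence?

One common subsequence of length 10: 3 at sensor 1[1]=sensor 2[2], then 5 at sensor 1[2]=sensor 2[3], then 3 at sensor 1[4]=sensor 2[4], then 4 at sensor 1[6]=sensor 2[5], then 4 at sensor 1[7]=sensor 2[6], then 5 at sensor 1[8]=sensor 2[7], then 5 at sensor 1[9]=sensor 2[8], then 5 at sensor 1[11]=sensor 2[9], then 4 at sensor 1[12]=sensor 2[11], then 5 at sensor 1[13]=sensor 2[12]. dp[14][12] = 10 confirms this is the maximum.

10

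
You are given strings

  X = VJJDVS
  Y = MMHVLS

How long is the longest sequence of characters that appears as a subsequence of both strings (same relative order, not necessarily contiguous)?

Let dp[i][j] be the LCS length of the first i characters of X and the first j characters of Y. dp[i][j] = dp[i-1][j-1]+1 when the i-th and j-th characters match, else max(dp[i-1][j], dp[i][j-1]).
    ·  M  M  H  V  L  S
 ·  0  0  0  0  0  0  0
 V  0  0  0  0  1  1  1
 J  0  0  0  0  1  1  1
 J  0  0  0  0  1  1  1
 D  0  0  0  0  1  1  1
 V  0  0  0  0  1  1  1
 S  0  0  0  0  1  1  2
dp[6][6] = 2. One LCS (by backtracking along matches): VS.

2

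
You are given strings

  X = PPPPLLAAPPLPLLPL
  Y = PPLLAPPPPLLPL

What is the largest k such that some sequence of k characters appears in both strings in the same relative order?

Pick P [3,1], P [4,2], L [5,3], L [6,4], A [7,5], P [9,7], P [10,8], P [12,9], L [13,10], L [14,11], P [15,12], L [16,13]; all 12 characters appear in both, in order, and the DP table's final entry dp[16][13] is also 12, so no common subsequence is longer.

12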